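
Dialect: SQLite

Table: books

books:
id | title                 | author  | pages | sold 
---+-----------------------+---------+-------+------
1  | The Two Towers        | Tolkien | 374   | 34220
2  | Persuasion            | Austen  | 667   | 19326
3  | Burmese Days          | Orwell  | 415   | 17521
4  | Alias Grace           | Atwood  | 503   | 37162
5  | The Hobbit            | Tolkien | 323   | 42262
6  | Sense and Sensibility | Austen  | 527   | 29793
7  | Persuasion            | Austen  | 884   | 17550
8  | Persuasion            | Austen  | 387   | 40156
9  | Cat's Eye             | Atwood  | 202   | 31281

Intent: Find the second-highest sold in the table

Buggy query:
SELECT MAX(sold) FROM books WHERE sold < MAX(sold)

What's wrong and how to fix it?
Bug: The inner MAX is an aggregate inside WHERE, which is not allowed

Fix: Put the inner MAX in a scalar subquery

Corrected query:
SELECT MAX(sold) FROM books WHERE sold < (SELECT MAX(sold) FROM books)

Result:
MAX(sold)
---------
40156    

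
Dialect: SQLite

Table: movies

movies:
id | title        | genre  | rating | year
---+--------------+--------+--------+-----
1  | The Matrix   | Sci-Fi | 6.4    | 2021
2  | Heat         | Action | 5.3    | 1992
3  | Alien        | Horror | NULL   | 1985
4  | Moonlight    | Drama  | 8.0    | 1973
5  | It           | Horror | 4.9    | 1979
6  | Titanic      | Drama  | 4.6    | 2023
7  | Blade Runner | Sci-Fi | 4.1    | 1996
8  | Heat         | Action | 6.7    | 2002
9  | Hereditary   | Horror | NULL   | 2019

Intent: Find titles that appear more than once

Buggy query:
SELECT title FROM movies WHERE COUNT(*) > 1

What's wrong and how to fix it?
Bug: COUNT(*) is an aggregate and cannot be used in WHERE

Fix: GROUP BY title, then filter groups with HAVING COUNT(*) > 1

Corrected query:
SELECT title FROM movies GROUP BY title HAVING COUNT(*) > 1

Result:
title
-----
Heat 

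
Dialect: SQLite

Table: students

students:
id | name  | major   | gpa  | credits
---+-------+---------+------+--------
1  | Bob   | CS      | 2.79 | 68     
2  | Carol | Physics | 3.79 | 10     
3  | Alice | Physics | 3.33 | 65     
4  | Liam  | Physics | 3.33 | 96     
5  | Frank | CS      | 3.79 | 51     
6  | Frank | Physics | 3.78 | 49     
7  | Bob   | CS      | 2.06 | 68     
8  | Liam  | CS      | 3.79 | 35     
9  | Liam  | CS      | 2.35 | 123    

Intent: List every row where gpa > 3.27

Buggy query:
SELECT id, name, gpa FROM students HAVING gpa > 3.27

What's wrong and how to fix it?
Bug: This is a non-aggregate query (no GROUP BY, no aggregates), so in SQLite the HAVING clause is invalid here; a row-level condition belongs in WHERE

Fix: Use WHERE for row-level filtering

Corrected query:
SELECT id, name, gpa FROM students WHERE gpa > 3.27

Result:
id | name  | gpa 
---+-------+-----
2  | Carol | 3.79
3  | Alice | 3.33
4  | Liam  | 3.33
5  | Frank | 3.79
6  | Frank | 3.78
8  | Liam  | 3.79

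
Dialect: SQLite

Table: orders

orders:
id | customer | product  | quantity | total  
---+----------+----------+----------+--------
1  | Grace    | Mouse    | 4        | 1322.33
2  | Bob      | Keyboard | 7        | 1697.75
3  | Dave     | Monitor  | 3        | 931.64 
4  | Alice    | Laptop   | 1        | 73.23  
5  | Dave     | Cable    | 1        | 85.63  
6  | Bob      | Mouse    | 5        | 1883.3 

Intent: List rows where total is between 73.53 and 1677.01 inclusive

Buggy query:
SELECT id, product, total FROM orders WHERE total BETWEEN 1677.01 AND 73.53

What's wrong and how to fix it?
Bug: The bounds are reversed; BETWEEN a AND b requires a <= b to match anything

Fix: Write BETWEEN 73.53 AND 1677.01

Corrected query:
SELECT id, product, total FROM orders WHERE total BETWEEN 73.53 AND 1677.01

Result:
id | product | total  
---+---------+--------
1  | Mouse   | 1322.33
3  | Monitor | 931.64 
5  | Cable   | 85.63  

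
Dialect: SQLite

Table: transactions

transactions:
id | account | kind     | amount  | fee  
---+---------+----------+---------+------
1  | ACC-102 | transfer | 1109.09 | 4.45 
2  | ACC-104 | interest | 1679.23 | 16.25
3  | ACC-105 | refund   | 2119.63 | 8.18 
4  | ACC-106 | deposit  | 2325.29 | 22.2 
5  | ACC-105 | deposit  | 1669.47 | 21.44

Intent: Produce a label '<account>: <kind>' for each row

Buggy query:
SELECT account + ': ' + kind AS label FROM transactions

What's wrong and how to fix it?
Bug: '+' is numeric addition; on text columns SQLite converts them to 0 instead of concatenating

Fix: Use the || operator for string concatenation

Corrected query:
SELECT account || ': ' || kind AS label FROM transactions

Result:
label            
-----------------
ACC-102: transfer
ACC-104: interest
ACC-105: refund  
ACC-106: deposit 
ACC-105: deposit 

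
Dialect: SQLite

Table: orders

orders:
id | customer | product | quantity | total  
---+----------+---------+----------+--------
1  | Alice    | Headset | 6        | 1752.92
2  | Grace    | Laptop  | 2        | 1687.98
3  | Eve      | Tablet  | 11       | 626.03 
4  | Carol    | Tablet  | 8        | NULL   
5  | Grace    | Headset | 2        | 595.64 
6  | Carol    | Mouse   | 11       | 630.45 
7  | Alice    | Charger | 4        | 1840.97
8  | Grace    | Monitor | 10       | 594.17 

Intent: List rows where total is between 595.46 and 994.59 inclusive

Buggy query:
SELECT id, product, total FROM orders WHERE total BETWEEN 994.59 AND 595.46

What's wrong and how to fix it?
Bug: The bounds are reversed; BETWEEN a AND b requires a <= b to match anything

Fix: Swap the bounds so the smaller value comes first

Corrected query:
SELECT id, product, total FROM orders WHERE total BETWEEN 595.46 AND 994.59

Result:
id | product | total 
---+---------+-------
3  | Tablet  | 626.03
5  | Headset | 595.64
6  | Mouse   | 630.45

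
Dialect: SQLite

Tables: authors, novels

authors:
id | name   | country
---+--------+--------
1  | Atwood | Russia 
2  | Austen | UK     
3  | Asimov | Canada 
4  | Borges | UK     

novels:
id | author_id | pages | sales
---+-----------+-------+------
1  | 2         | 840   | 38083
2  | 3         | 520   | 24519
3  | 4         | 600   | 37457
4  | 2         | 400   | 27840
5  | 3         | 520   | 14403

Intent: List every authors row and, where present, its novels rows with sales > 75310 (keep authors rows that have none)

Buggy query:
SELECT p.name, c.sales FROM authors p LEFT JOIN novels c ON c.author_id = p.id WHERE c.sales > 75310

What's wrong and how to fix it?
Bug: A WHERE condition on the right-hand table after LEFT JOIN drops unmatched parents

Fix: Move the right-table condition into the ON clause so unmatched parents are kept

Corrected query:
SELECT p.name, c.sales FROM authors p LEFT JOIN novels c ON c.author_id = p.id AND c.sales > 75310

Result:
name   | sales
-------+------
Atwood | NULL 
Austen | NULL 
Asimov | NULL 
Borges | NULL 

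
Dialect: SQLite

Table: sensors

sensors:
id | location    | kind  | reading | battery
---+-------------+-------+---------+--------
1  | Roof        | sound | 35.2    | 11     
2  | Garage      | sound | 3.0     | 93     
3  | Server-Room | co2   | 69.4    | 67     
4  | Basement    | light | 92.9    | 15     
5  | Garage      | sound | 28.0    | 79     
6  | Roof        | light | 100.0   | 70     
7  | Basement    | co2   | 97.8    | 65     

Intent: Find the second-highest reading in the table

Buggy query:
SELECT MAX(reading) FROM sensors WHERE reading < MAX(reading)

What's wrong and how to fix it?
Bug: The inner MAX is an aggregate inside WHERE, which is not allowed

Fix: Compute the overall MAX in a subquery, then take MAX of rows below it

Corrected query:
SELECT MAX(reading) FROM sensors WHERE reading < (SELECT MAX(reading) FROM sensors)

Result:
MAX(reading)
------------
97.8        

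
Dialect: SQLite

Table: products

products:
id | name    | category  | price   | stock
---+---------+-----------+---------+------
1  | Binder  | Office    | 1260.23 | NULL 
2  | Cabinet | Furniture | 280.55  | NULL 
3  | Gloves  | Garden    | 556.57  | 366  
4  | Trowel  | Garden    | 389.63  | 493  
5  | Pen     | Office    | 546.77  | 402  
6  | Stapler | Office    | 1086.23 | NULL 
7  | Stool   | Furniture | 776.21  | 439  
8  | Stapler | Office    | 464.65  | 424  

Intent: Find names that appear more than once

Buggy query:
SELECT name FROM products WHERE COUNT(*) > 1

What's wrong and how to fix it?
Bug: WHERE can't reference COUNT(*); aggregates are computed after WHERE

Fix: Group first, then use HAVING for the count condition

Corrected query:
SELECT name FROM products GROUP BY name HAVING COUNT(*) > 1

Result:
name   
-------
Stapler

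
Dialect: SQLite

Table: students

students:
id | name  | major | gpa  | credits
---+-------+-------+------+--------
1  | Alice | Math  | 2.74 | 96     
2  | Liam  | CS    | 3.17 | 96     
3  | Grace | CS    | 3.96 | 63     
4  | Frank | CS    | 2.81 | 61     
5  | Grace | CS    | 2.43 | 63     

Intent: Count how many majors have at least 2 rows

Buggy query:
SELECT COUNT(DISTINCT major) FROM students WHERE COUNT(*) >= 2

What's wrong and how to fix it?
Bug: COUNT(*) cannot appear in WHERE; the per-group count doesn't exist yet

Fix: Group first with HAVING COUNT(*) >= 2, then COUNT the resulting groups

Corrected query:
SELECT COUNT(*) FROM (SELECT major FROM students GROUP BY major HAVING COUNT(*) >= 2)

Result:
COUNT(*)
--------
1       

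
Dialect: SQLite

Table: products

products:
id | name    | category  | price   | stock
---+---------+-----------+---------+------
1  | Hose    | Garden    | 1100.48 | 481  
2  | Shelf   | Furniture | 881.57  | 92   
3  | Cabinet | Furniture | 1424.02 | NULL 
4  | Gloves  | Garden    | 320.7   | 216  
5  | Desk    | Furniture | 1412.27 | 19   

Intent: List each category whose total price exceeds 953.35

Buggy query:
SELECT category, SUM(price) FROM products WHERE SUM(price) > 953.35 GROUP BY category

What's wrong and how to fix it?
Bug: SUM(price) is an aggregate, but WHERE filters rows before aggregation

Fix: Use HAVING (which filters groups after aggregation) instead of WHERE

Corrected query:
SELECT category, SUM(price) FROM products GROUP BY category HAVING SUM(price) > 953.35

Result:
category  | SUM(price)
----------+-----------
Furniture | 3717.86   
Garden    | 1421.18   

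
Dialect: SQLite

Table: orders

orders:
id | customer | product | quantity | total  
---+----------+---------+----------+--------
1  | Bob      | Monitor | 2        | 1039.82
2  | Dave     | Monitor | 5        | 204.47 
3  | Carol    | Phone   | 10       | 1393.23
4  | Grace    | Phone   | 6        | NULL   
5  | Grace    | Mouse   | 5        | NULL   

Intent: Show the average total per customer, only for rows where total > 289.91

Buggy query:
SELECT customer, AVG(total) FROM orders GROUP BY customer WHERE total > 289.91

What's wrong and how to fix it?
Bug: Row-level WHERE must come before GROUP BY in the clause order

Fix: Move the WHERE clause before GROUP BY

Corrected query:
SELECT customer, AVG(total) FROM orders WHERE total > 289.91 GROUP BY customer

Result:
customer | AVG(total)
---------+-----------
Bob      | 1039.82   
Carol    | 1393.23   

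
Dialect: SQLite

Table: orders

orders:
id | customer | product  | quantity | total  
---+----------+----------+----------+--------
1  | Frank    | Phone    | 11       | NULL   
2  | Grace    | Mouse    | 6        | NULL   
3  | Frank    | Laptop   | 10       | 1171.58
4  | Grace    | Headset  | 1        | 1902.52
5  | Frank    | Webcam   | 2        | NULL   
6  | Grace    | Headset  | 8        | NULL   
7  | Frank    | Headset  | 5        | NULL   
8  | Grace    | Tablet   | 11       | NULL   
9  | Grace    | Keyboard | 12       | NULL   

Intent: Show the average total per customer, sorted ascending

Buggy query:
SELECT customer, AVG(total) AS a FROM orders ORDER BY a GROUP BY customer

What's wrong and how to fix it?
Bug: GROUP BY must precede ORDER BY

Fix: Move ORDER BY to the end, after GROUP BY

Corrected query:
SELECT customer, AVG(total) AS a FROM orders GROUP BY customer ORDER BY a

Result:
customer | a      
---------+--------
Frank    | 1171.58
Grace    | 1902.52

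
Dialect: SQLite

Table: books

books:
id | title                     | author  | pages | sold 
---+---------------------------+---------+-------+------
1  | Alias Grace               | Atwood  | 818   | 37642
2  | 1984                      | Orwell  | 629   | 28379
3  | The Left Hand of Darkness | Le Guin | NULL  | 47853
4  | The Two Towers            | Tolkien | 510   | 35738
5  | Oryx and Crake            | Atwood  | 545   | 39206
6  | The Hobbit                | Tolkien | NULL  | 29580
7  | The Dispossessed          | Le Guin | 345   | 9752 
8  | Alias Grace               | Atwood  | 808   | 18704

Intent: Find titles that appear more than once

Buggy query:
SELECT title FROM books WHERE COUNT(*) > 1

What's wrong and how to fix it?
Bug: COUNT(*) is an aggregate and cannot be used in WHERE

Fix: GROUP BY title, then filter groups with HAVING COUNT(*) > 1

Corrected query:
SELECT title FROM books GROUP BY title HAVING COUNT(*) > 1

Result:
title      
-----------
Alias Grace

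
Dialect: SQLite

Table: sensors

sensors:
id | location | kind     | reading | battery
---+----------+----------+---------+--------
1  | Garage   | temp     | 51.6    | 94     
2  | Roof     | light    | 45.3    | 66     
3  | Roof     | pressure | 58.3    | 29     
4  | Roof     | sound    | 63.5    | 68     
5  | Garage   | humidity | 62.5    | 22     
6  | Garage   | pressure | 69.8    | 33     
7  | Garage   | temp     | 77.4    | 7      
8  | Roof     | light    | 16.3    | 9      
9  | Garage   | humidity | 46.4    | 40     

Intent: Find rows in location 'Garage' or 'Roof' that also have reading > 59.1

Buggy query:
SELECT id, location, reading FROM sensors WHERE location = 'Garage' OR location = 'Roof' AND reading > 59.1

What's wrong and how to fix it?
Bug: Without parentheses, AND is evaluated before OR, so the reading filter only applies to the 'Roof' branch

Fix: Group the OR with parentheses (or use IN), then AND the threshold

Corrected query:
SELECT id, location, reading FROM sensors WHERE (location = 'Garage' OR location = 'Roof') AND reading > 59.1

Result:
id | location | reading
---+----------+--------
4  | Roof     | 63.5   
5  | Garage   | 62.5   
6  | Garage   | 69.8   
7  | Garage   | 77.4   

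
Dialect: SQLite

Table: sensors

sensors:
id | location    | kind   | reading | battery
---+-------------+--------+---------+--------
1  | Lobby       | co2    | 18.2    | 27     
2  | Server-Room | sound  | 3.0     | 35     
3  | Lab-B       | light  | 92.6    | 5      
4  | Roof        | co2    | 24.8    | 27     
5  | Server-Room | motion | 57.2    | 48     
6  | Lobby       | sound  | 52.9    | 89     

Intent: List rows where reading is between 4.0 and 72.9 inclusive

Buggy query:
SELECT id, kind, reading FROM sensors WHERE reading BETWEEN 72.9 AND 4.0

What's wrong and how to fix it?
Bug: BETWEEN expects the lower bound first; with 72.9 AND 4.0 the range is empty

Fix: Swap the bounds so the smaller value comes first

Corrected query:
SELECT id, kind, reading FROM sensors WHERE reading BETWEEN 4.0 AND 72.9

Result:
id | kind   | reading
---+--------+--------
1  | co2    | 18.2   
4  | co2    | 24.8   
5  | motion | 57.2   
6  | sound  | 52.9   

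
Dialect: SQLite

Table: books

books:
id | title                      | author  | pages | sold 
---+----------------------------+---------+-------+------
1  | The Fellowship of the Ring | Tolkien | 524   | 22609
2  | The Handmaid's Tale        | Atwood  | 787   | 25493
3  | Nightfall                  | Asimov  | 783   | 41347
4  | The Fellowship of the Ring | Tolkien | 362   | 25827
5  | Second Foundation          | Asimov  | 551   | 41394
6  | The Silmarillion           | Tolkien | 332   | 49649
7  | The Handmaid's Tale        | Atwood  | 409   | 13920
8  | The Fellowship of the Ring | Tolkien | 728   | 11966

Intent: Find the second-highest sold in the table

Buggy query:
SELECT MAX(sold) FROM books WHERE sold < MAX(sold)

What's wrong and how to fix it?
Bug: The inner MAX is an aggregate inside WHERE, which is not allowed

Fix: Put the inner MAX in a scalar subquery

Corrected query:
SELECT MAX(sold) FROM books WHERE sold < (SELECT MAX(sold) FROM books)

Result:
MAX(sold)
---------
41394    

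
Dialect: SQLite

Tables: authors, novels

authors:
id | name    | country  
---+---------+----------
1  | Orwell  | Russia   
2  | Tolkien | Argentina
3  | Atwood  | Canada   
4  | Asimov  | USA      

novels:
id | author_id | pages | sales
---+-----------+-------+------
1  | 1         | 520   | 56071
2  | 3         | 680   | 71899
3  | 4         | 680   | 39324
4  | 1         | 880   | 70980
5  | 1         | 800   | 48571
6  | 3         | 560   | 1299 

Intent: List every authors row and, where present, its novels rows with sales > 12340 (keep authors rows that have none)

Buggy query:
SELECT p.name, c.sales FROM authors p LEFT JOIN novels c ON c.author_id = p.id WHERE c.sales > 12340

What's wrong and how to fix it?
Bug: A WHERE condition on the right-hand table after LEFT JOIN drops unmatched parents

Fix: Put 'c.sales > 12340' in the JOIN's ON clause instead of WHERE

Corrected query:
SELECT p.name, c.sales FROM authors p LEFT JOIN novels c ON c.author_id = p.id AND c.sales > 12340

Result:
name    | sales
--------+------
Orwell  | 48571
Orwell  | 56071
Orwell  | 70980
Tolkien | NULL 
Atwood  | 71899
Asimov  | 39324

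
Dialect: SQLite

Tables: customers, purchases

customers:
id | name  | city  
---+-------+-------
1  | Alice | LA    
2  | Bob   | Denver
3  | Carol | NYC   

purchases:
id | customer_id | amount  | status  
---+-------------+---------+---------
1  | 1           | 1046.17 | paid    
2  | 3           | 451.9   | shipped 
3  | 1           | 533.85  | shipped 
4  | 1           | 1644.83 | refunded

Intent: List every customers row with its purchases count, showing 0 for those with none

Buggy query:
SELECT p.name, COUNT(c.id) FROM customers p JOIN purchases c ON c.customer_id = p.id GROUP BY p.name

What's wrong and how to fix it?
Bug: An inner join excludes parents with zero children

Fix: Switch to LEFT JOIN to retain unmatched parent rows

Corrected query:
SELECT p.name, COUNT(c.id) FROM customers p LEFT JOIN purchases c ON c.customer_id = p.id GROUP BY p.name

Result:
name  | COUNT(c.id)
------+------------
Alice | 3          
Bob   | 0          
Carol | 1          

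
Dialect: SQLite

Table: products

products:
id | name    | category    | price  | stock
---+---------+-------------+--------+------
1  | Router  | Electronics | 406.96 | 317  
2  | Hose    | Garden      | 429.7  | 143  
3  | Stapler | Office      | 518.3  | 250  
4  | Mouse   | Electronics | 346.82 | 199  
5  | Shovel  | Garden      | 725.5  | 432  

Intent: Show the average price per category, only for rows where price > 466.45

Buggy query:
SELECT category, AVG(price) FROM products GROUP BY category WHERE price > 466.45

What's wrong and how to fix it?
Bug: Row-level WHERE must come before GROUP BY in the clause order

Fix: Move the WHERE clause before GROUP BY

Corrected query:
SELECT category, AVG(price) FROM products WHERE price > 466.45 GROUP BY category

Result:
category | AVG(price)
---------+-----------
Garden   | 725.5     
Office   | 518.3     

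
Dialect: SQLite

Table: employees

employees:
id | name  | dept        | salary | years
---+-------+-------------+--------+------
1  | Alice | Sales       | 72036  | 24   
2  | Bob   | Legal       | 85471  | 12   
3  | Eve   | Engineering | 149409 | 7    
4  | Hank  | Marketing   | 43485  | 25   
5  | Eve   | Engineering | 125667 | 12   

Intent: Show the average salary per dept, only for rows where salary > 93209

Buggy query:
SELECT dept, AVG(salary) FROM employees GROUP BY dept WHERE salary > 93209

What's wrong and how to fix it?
Bug: WHERE cannot follow GROUP BY

Fix: Place WHERE between FROM and GROUP BY

Corrected query:
SELECT dept, AVG(salary) FROM employees WHERE salary > 93209 GROUP BY dept

Result:
dept        | AVG(salary)
------------+------------
Engineering | 137538     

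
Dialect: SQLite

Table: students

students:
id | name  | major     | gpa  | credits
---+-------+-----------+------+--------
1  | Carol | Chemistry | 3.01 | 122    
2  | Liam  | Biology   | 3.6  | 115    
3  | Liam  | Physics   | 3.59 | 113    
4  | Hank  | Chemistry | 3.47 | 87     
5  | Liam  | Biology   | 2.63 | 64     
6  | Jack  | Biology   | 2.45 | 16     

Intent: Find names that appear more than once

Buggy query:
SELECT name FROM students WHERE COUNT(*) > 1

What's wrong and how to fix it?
Bug: COUNT(*) is an aggregate and cannot be used in WHERE

Fix: GROUP BY name, then filter groups with HAVING COUNT(*) > 1

Corrected query:
SELECT name FROM students GROUP BY name HAVING COUNT(*) > 1

Result:
name
----
Liam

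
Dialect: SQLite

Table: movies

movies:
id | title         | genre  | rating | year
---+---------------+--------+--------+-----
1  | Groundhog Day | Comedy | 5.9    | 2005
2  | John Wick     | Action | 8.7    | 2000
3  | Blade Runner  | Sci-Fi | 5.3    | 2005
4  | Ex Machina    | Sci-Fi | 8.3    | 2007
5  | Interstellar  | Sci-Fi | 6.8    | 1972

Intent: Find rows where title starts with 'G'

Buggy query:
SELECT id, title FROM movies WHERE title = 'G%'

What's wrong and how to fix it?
Bug: '=' compares the literal string including the % character; pattern matching needs LIKE

Fix: Replace '=' with LIKE so 'G%' is treated as a pattern

Corrected query:
SELECT id, title FROM movies WHERE title LIKE 'G%'

Result:
id | title        
---+--------------
1  | Groundhog Day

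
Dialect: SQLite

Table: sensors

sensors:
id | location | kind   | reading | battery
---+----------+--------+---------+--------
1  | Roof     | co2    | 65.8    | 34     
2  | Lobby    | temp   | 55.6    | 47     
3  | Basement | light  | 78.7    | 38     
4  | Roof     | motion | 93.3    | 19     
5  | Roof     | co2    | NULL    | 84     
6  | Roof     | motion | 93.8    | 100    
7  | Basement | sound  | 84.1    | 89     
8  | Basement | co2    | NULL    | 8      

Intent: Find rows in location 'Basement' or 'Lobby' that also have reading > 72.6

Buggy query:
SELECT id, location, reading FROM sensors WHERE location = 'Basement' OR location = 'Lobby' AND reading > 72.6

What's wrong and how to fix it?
Bug: AND binds tighter than OR, so this parses as location = 'Basement' OR (location = 'Lobby' AND reading > 72.6)

Fix: Group the OR with parentheses (or use IN), then AND the threshold

Corrected query:
SELECT id, location, reading FROM sensors WHERE (location = 'Basement' OR location = 'Lobby') AND reading > 72.6

Result:
id | location | reading
---+----------+--------
3  | Basement | 78.7   
7  | Basement | 84.1   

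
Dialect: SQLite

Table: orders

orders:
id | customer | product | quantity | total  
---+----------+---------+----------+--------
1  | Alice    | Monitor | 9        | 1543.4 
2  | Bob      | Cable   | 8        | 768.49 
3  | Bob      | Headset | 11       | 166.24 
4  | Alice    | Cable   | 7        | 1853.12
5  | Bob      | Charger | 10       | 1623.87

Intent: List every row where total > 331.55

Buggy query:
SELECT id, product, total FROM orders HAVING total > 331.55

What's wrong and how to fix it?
Bug: This is a non-aggregate query (no GROUP BY, no aggregates), so in SQLite the HAVING clause is invalid here; a row-level condition belongs in WHERE

Fix: Replace HAVING with WHERE since the condition applies to individual rows

Corrected query:
SELECT id, product, total FROM orders WHERE total > 331.55

Result:
id | product | total  
---+---------+--------
1  | Monitor | 1543.4 
2  | Cable   | 768.49 
4  | Cable   | 1853.12
5  | Charger | 1623.87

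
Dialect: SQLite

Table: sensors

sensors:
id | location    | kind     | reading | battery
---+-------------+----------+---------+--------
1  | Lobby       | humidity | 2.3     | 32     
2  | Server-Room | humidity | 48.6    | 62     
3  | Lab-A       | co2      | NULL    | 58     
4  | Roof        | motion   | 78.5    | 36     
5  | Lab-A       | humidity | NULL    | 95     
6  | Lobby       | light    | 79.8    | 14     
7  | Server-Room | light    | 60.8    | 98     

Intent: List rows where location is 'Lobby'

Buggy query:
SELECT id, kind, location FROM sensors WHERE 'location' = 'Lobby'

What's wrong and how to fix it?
Bug: 'location' in single quotes is a string literal, not the column; the comparison is literal-vs-literal and never true

Fix: Reference the column as location without single quotes

Corrected query:
SELECT id, kind, location FROM sensors WHERE location = 'Lobby'

Result:
id | kind     | location
---+----------+---------
1  | humidity | Lobby   
6  | light    | Lobby   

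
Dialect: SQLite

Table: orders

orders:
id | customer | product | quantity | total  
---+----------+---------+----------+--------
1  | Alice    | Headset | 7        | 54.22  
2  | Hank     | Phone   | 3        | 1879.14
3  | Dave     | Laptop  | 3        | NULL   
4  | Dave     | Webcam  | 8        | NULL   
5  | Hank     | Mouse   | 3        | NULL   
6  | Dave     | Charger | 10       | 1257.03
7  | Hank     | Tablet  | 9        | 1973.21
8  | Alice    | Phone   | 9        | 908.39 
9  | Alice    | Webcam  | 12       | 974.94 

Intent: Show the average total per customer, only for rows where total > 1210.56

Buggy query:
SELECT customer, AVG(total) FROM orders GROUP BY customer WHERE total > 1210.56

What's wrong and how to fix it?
Bug: WHERE cannot follow GROUP BY

Fix: Place WHERE between FROM and GROUP BY

Corrected query:
SELECT customer, AVG(total) FROM orders WHERE total > 1210.56 GROUP BY customer

Result:
customer | AVG(total)
---------+-----------
Dave     | 1257.03   
Hank     | 1926.175  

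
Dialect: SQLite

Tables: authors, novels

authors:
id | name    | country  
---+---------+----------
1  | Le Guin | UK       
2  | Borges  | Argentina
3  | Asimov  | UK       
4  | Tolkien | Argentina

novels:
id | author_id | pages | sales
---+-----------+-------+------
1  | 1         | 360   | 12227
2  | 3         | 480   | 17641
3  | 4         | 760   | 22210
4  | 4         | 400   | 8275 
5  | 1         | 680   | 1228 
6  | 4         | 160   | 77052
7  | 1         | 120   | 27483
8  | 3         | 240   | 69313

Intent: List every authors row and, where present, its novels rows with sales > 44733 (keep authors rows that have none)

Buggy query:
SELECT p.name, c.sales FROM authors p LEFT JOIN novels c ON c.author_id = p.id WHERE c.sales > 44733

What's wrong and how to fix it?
Bug: A WHERE condition on the right-hand table after LEFT JOIN drops unmatched parents

Fix: Put 'c.sales > 44733' in the JOIN's ON clause instead of WHERE

Corrected query:
SELECT p.name, c.sales FROM authors p LEFT JOIN novels c ON c.author_id = p.id AND c.sales > 44733

Result:
name    | sales
--------+------
Le Guin | NULL 
Borges  | NULL 
Asimov  | 69313
Tolkien | 77052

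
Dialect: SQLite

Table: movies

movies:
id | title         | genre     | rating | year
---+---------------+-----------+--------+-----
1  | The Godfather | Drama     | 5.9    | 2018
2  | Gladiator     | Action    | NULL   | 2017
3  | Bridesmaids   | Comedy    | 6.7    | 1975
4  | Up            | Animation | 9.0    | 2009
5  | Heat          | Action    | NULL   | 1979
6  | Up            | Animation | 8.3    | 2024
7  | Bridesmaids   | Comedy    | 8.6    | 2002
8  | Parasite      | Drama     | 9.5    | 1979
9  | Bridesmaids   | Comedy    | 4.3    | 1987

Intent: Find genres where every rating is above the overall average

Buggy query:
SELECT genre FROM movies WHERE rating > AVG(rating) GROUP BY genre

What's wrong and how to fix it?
Bug: WHERE evaluates per row before aggregation, so AVG() is unavailable

Fix: Use a subquery for AVG and a HAVING MIN(...) filter so the condition holds for every row in the group

Corrected query:
SELECT genre FROM movies GROUP BY genre HAVING MIN(rating) > (SELECT AVG(rating) FROM movies)

Result:
genre    
---------
Animation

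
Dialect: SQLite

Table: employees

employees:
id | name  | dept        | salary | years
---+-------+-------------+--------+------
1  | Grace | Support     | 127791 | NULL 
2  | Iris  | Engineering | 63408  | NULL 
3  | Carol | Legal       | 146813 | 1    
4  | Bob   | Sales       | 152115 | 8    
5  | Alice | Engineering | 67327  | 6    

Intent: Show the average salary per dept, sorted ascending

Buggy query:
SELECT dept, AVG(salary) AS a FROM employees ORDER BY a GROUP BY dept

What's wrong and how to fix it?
Bug: ORDER BY appears before GROUP BY; SQL clause order requires GROUP BY first

Fix: Reorder: SELECT … FROM … GROUP BY … ORDER BY …

Corrected query:
SELECT dept, AVG(salary) AS a FROM employees GROUP BY dept ORDER BY a

Result:
dept        | a      
------------+--------
Engineering | 65367.5
Support     | 127791 
Legal       | 146813 
Sales       | 152115 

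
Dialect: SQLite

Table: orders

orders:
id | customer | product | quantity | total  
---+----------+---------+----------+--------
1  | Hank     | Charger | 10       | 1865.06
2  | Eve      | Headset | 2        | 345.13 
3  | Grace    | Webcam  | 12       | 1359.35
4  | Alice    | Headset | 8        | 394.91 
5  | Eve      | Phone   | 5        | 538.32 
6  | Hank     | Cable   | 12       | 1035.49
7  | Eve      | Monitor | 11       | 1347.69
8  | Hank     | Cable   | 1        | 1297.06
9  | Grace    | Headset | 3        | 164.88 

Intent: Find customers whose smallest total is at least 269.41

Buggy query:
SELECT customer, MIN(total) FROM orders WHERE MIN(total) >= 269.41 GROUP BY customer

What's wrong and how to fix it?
Bug: MIN() in WHERE is a misuse of aggregate

Fix: Replace WHERE with HAVING after the GROUP BY

Corrected query:
SELECT customer, MIN(total) FROM orders GROUP BY customer HAVING MIN(total) >= 269.41

Result:
customer | MIN(total)
---------+-----------
Alice    | 394.91    
Eve      | 345.13    
Hank     | 1035.49   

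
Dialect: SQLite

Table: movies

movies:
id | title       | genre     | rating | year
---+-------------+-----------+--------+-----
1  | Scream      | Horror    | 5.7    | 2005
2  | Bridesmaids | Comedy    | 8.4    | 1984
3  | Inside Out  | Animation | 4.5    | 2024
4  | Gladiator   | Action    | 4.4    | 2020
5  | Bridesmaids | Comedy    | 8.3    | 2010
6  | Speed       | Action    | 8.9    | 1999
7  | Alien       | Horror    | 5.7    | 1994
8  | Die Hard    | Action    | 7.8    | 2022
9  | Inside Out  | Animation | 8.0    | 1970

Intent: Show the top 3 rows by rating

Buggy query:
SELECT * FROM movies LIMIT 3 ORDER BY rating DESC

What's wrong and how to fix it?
Bug: ORDER BY cannot follow LIMIT; LIMIT is the final clause

Fix: Swap the clauses: ORDER BY first, then LIMIT

Corrected query:
SELECT * FROM movies ORDER BY rating DESC LIMIT 3

Result:
id | title       | genre  | rating | year
---+-------------+--------+--------+-----
6  | Speed       | Action | 8.9    | 1999
2  | Bridesmaids | Comedy | 8.4    | 1984
5  | Bridesmaids | Comedy | 8.3    | 2010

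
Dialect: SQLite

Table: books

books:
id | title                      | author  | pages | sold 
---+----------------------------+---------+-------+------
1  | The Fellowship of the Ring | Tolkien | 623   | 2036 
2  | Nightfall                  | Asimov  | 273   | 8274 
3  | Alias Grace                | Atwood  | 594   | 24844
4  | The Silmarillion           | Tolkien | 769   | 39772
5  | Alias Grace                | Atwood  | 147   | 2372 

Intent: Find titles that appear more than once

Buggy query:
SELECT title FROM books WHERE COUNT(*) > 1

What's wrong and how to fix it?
Bug: WHERE can't reference COUNT(*); aggregates are computed after WHERE

Fix: Group first, then use HAVING for the count condition

Corrected query:
SELECT title FROM books GROUP BY title HAVING COUNT(*) > 1

Result:
title      
-----------
Alias Grace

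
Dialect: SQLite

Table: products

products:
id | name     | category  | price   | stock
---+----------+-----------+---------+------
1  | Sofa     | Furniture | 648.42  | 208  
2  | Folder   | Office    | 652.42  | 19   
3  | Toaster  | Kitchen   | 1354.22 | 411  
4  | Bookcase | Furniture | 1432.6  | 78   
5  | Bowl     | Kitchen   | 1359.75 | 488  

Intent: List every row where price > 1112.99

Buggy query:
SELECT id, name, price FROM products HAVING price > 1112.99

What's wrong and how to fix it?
Bug: This is a non-aggregate query (no GROUP BY, no aggregates), so in SQLite the HAVING clause is invalid here; a row-level condition belongs in WHERE

Fix: Use WHERE for row-level filtering

Corrected query:
SELECT id, name, price FROM products WHERE price > 1112.99

Result:
id | name     | price  
---+----------+--------
3  | Toaster  | 1354.22
4  | Bookcase | 1432.6 
5  | Bowl     | 1359.75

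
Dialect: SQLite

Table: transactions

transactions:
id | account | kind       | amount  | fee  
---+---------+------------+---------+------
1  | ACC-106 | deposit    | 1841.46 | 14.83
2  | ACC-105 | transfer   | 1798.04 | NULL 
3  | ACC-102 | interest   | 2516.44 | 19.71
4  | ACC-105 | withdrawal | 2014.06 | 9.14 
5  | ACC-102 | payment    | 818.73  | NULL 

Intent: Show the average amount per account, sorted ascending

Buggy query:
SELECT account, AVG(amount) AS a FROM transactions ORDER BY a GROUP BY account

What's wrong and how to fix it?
Bug: GROUP BY must precede ORDER BY

Fix: Reorder: SELECT … FROM … GROUP BY … ORDER BY …

Corrected query:
SELECT account, AVG(amount) AS a FROM transactions GROUP BY account ORDER BY a

Result:
account | a       
--------+---------
ACC-102 | 1667.585
ACC-106 | 1841.46 
ACC-105 | 1906.05 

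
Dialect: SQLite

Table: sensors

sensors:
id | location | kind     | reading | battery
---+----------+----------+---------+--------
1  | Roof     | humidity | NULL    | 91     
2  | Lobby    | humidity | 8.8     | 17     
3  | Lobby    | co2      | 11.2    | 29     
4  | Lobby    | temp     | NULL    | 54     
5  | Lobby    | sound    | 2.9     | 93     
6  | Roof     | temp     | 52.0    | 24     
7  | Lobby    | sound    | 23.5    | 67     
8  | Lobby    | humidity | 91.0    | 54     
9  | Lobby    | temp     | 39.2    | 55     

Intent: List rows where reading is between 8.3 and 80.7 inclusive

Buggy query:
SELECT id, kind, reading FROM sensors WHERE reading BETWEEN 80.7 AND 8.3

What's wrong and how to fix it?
Bug: BETWEEN expects the lower bound first; with 80.7 AND 8.3 the range is empty

Fix: Write BETWEEN 8.3 AND 80.7

Corrected query:
SELECT id, kind, reading FROM sensors WHERE reading BETWEEN 8.3 AND 80.7

Result:
id | kind     | reading
---+----------+--------
2  | humidity | 8.8    
3  | co2      | 11.2   
6  | temp     | 52     
7  | sound    | 23.5   
9  | temp     | 39.2   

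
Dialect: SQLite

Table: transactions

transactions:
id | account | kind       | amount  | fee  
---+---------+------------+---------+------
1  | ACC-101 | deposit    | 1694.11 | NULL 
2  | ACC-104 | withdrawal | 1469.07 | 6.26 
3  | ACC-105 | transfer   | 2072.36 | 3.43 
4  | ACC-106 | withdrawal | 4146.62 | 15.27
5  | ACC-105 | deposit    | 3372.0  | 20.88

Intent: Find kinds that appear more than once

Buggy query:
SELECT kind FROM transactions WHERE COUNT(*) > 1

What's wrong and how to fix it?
Bug: WHERE can't reference COUNT(*); aggregates are computed after WHERE

Fix: Group first, then use HAVING for the count condition

Corrected query:
SELECT kind FROM transactions GROUP BY kind HAVING COUNT(*) > 1

Result:
kind      
----------
deposit   
withdrawal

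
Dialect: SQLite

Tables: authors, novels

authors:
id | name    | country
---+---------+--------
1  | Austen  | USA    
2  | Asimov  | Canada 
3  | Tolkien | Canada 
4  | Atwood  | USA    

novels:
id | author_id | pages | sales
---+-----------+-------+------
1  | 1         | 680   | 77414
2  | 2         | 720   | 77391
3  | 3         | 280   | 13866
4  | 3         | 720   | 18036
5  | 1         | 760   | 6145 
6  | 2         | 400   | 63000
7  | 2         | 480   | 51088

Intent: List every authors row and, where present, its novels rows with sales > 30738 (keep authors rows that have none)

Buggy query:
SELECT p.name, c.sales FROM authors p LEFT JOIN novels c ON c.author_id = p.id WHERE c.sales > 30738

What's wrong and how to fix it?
Bug: A WHERE condition on the right-hand table after LEFT JOIN drops unmatched parents

Fix: Put 'c.sales > 30738' in the JOIN's ON clause instead of WHERE

Corrected query:
SELECT p.name, c.sales FROM authors p LEFT JOIN novels c ON c.author_id = p.id AND c.sales > 30738

Result:
name    | sales
--------+------
Austen  | 77414
Asimov  | 51088
Asimov  | 63000
Asimov  | 77391
Tolkien | NULL 
Atwood  | NULL 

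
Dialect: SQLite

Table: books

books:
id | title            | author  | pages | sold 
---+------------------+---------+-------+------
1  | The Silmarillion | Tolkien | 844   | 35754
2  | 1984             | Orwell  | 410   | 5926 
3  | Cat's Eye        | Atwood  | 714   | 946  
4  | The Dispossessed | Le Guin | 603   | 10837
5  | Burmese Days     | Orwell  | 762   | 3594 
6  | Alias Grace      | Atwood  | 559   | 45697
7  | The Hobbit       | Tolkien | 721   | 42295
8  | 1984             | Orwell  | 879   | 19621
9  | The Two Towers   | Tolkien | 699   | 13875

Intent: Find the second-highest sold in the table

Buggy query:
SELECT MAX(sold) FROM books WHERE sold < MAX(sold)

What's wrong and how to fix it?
Bug: The inner MAX is an aggregate inside WHERE, which is not allowed

Fix: Put the inner MAX in a scalar subquery

Corrected query:
SELECT MAX(sold) FROM books WHERE sold < (SELECT MAX(sold) FROM books)

Result:
MAX(sold)
---------
42295    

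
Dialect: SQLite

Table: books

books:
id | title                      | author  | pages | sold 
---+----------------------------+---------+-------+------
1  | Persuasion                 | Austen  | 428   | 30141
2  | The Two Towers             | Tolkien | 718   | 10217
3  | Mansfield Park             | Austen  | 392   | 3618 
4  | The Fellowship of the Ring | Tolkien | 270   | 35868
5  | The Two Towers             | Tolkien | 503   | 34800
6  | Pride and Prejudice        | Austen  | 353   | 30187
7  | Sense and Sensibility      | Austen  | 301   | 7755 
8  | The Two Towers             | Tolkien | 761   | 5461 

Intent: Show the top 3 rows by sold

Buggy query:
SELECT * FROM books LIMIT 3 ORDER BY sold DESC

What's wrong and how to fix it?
Bug: ORDER BY cannot follow LIMIT; LIMIT is the final clause

Fix: Swap the clauses: ORDER BY first, then LIMIT

Corrected query:
SELECT * FROM books ORDER BY sold DESC LIMIT 3

Result:
id | title                      | author  | pages | sold 
---+----------------------------+---------+-------+------
4  | The Fellowship of the Ring | Tolkien | 270   | 35868
5  | The Two Towers             | Tolkien | 503   | 34800
6  | Pride and Prejudice        | Austen  | 353   | 30187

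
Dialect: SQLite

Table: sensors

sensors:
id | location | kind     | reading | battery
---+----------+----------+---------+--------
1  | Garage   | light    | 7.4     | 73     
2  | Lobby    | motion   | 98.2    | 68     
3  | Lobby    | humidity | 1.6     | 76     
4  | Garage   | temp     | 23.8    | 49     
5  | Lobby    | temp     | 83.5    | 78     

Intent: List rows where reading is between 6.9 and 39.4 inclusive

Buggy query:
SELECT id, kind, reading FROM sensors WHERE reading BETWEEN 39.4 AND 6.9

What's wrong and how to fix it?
Bug: BETWEEN expects the lower bound first; with 39.4 AND 6.9 the range is empty

Fix: Write BETWEEN 6.9 AND 39.4

Corrected query:
SELECT id, kind, reading FROM sensors WHERE reading BETWEEN 6.9 AND 39.4

Result:
id | kind  | reading
---+-------+--------
1  | light | 7.4    
4  | temp  | 23.8   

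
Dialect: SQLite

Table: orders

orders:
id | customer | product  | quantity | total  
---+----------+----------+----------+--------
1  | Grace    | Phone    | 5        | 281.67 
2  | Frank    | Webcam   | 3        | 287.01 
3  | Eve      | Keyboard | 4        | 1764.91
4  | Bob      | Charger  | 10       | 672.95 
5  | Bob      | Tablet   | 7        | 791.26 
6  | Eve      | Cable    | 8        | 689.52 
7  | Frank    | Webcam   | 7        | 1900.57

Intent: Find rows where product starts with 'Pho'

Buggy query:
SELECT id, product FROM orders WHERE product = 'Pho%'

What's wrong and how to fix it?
Bug: '=' compares the literal string including the % character; pattern matching needs LIKE

Fix: Use LIKE for wildcard pattern matching

Corrected query:
SELECT id, product FROM orders WHERE product LIKE 'Pho%'

Result:
id | product
---+--------
1  | Phone  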